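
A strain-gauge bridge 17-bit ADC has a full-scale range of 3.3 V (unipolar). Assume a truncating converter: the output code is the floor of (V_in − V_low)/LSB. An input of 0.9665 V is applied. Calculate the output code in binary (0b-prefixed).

LSB = 3.3 V / 131072 = 25.18 µV.
(V_in − V_low)/LSB = (0.9665 − 0) / 2.5177e-05 = 38388.208.
⌊·⌋(38388.208) = 38388.
In binary (0b-prefixed): 0b1001010111110100.

code 0b1001010111110100 (decimal 38388)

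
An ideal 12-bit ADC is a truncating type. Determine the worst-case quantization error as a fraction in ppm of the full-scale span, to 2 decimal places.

244.14 ppm

Truncating → worst-case error = 1 LSB = V_FS/2^12, so 1e+06/4096 = 244.141 ppm of full scale.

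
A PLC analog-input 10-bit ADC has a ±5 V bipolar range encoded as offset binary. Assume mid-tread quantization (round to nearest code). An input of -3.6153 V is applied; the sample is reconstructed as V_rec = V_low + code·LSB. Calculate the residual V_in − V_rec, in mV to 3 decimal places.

-2.019 mV

LSB = 10/2^10 = 9.766 mV.
(-3.6153 − (−5))/0.00976562 = 141.7933; round gives code 142.
Code 142 maps back to (−5) + 142×0.00976562 V = -3.6132812 V.
V_in − V_rec = -0.00201875 V = -2.019 mV.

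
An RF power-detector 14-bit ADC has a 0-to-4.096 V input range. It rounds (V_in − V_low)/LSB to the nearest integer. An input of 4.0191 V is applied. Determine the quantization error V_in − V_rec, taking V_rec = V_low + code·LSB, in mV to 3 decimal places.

Step size: 4.096 V ÷ 2^14 = 250.00 µV.
Scaled input = 16076.4000 LSBs, so code = 16076.
Reconstructed: 4.019 V.
V_in − V_rec = 0.0001 V = 0.100 mV.

0.100 mV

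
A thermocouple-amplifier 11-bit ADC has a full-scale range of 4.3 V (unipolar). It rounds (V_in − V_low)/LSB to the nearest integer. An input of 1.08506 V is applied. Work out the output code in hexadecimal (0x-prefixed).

code 0x205 (decimal 517)

With 2048 levels over 4.3 V, one step is 2.100 mV.
Input sits at 516.791 steps above V_low.
So the output code is 517.
In hexadecimal (0x-prefixed): 0x205.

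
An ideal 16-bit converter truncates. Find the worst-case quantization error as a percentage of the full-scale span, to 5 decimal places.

Truncating → worst-case error = 1 LSB = V_FS/2^16, so 100/65536 = 0.00152588 % of full scale.

0.00153 %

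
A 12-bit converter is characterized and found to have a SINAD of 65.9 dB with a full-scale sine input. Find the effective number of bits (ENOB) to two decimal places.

10.65 bits

ENOB = (SINAD − 1.76) / 6.02 = (65.9 − 1.76)/6.02 = 10.654.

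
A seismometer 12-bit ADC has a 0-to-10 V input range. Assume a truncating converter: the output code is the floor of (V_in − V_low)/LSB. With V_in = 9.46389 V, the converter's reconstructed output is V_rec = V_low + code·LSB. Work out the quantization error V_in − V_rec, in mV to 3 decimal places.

0.999 mV

Step size: 10 V ÷ 2^12 = 2.441 mV.
(9.46389 − 0)/0.00244141 = 3876.4093; ⌊·⌋ gives code 3876.
Code 3876 maps back to 0 + 3876×0.00244141 V = 9.4628906 V.
Difference: 0.000999375 V → 0.999 mV.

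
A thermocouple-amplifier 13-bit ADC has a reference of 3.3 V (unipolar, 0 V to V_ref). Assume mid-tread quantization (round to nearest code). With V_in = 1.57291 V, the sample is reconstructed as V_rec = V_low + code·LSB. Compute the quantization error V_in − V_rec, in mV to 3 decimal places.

-0.149 mV

One LSB is 3.3 V / 8192 = 402.83 µV.
(V_in − V_low)/LSB = (1.57291 − 0)/0.000402832 = 3904.6299 → code 3905 (round).
V_rec = 0 + 3905·0.000402832 = 1.5730591 V.
V_in − V_rec = -0.000149082 V = -0.149 mV.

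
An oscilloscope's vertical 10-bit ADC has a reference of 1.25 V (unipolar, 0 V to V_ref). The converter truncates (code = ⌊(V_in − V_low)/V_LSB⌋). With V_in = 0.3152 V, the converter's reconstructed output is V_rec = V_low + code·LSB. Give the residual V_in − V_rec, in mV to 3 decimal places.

0.259 mV

LSB = 1.25/2^10 = 1.221 mV.
(V_in − V_low)/LSB = (0.3152 − 0)/0.0012207 = 258.2118 → code 258 (floor).
Code 258 maps back to 0 + 258×0.0012207 V = 0.31494141 V.
Difference: 0.000258594 V → 0.259 mV.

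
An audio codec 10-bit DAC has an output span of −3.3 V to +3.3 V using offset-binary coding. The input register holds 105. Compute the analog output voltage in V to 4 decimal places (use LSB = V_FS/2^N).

-2.6232 V

LSB = 6.6 V / 2^10 = 6.445 mV.
V_out = (−3.3) + 105 × 0.00644531 V = -2.62324 V.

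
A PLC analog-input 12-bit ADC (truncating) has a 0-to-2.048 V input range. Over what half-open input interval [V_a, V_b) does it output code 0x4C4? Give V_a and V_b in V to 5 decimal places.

[0.61000 V, 0.61050 V)

LSB = 2.048/2^12 = 0.500 mV.
Code 0x4C4 = 1220 decimal.
V_a = V_low + 1220·LSB = 0.61 V; V_b = V_low + 1221·LSB = 0.6105 V.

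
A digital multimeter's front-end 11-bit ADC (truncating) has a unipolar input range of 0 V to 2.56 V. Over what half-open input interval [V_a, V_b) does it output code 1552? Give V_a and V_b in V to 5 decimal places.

[1.94000 V, 1.94125 V)

LSB = 2.56/2^11 = 1.250 mV.
V_a = V_low + 1552·LSB = 1.94 V; V_b = V_low + 1553·LSB = 1.94125 V.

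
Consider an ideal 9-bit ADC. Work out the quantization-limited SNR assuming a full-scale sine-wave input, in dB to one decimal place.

SNR ≈ 6.02·N + 1.76 dB = 6.02·9 + 1.76 = 55.94 dB.

55.9 dB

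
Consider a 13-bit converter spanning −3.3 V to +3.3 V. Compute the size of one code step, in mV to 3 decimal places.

0.806 mV

Full-scale span = 6.6 V.
LSB = 6.6 / 2^13 = 6.6 / 8192 = 0.000805664 V = 0.806 mV.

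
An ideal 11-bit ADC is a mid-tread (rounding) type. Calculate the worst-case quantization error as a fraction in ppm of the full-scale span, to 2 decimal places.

Rounding → worst-case error = ½ LSB = V_FS/2^12, so 1e+06/4096 = 244.141 ppm of full scale.

244.14 ppm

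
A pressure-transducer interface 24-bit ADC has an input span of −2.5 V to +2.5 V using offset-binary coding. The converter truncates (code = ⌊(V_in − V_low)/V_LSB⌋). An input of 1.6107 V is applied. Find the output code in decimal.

With 16777216 levels over 5 V, one step is 0.30 µV.
Input sits at 13793220.362 steps above V_low.
So the output code is 13793220.

code 13793220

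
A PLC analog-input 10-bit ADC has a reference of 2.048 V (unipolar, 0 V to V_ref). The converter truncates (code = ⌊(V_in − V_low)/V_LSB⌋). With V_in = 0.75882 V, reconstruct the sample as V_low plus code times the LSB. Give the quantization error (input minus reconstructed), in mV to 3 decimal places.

0.820 mV

Step size: 2.048 V ÷ 2^10 = 2.000 mV.
(V_in − V_low)/LSB = (0.75882 − 0)/0.002 = 379.4100 → code 379 (floor).
Reconstructed: 0.758 V.
Error = 0.75882 − 0.758 = 0.00082 V = 0.820 mV.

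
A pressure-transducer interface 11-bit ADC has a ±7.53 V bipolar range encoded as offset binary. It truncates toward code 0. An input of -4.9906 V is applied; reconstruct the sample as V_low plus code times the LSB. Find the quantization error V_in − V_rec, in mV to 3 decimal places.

2.437 mV

LSB = 15.06/2^11 = 7.354 mV.
(V_in − V_low)/LSB = (-4.9906 − (−7.53))/0.00735352 = 345.3314 → code 345 (floor).
Code 345 maps back to (−7.53) + 345×0.00735352 V = -4.9930371 V.
Difference: 0.00243711 V → 2.437 mV.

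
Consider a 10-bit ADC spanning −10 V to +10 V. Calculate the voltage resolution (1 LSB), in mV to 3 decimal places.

19.531 mV

Full-scale span = 20 V.
LSB = 20 / 2^10 = 20 / 1024 = 0.0195312 V = 19.531 mV.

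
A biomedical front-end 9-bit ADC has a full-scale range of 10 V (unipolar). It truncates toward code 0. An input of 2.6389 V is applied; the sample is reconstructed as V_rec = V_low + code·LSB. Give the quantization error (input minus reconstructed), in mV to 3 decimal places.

2.181 mV

One LSB is 10 V / 512 = 19.531 mV.
Scaled input = 135.1117 LSBs, so code = 135.
V_rec = 0 + 135·0.0195312 = 2.6367188 V.
V_in − V_rec = 0.00218125 V = 2.181 mV.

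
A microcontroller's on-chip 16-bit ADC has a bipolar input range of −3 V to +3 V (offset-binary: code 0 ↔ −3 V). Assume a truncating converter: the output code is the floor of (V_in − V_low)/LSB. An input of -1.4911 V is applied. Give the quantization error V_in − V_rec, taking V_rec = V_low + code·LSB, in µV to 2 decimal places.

LSB = 6/2^16 = 91.55 µV.
Scaled input = 16481.2117 LSBs, so code = 16481.
Code 16481 maps back to (−3) + 16481×9.15527e-05 V = -1.4911194 V.
Error = -1.4911 − (−1.4911194) = 1.93848e-05 V = 19.38 µV.

19.38 µV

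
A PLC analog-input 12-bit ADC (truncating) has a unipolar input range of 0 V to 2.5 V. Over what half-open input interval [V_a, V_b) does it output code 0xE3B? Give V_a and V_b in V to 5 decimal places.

[2.22351 V, 2.22412 V)

LSB = 2.5/2^12 = 0.610 mV.
Code 0xE3B = 3643 decimal.
V_a = V_low + 3643·LSB = 2.22351 V; V_b = V_low + 3644·LSB = 2.22412 V.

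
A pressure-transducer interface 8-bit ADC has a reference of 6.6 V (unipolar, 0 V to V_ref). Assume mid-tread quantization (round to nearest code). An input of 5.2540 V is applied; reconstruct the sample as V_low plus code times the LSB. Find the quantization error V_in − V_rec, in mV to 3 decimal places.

One LSB is 6.6 V / 256 = 25.781 mV.
(V_in − V_low)/LSB = (5.2540 − 0)/0.0257812 = 203.7915 → code 204 (round).
Reconstructed: 5.259375 V.
Difference: -0.005375 V → -5.375 mV.

-5.375 mV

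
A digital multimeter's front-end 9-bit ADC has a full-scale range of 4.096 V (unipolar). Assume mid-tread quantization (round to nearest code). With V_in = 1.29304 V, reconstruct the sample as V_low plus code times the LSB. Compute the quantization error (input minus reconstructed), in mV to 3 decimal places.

-2.960 mV

One LSB is 4.096 V / 512 = 8.000 mV.
Scaled input = 161.6300 LSBs, so code = 162.
V_rec = 0 + 162·0.008 = 1.296 V.
Error = 1.29304 − 1.296 = -0.00296 V = -2.960 mV.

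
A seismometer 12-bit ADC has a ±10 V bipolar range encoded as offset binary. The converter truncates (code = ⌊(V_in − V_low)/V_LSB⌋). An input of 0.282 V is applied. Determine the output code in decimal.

code 2105

Full-scale span = 20 V; LSB = 20/2^12 = 4.883 mV.
Input sits at 2105.754 steps above V_low.
Floor → code 2105.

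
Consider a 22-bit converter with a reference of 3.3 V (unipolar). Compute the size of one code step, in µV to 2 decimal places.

Full-scale span = 3.3 V.
LSB = 3.3 / 2^22 = 3.3 / 4194304 = 7.86781e-07 V = 0.79 µV.

0.79 µV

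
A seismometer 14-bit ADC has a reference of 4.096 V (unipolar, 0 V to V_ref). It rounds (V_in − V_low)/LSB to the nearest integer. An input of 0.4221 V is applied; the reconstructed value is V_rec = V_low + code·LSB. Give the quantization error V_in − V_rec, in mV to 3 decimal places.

Step size: 4.096 V ÷ 2^14 = 250.00 µV.
(V_in − V_low)/LSB = (0.4221 − 0)/0.00025 = 1688.4000 → code 1688 (round).
Reconstructed: 0.422 V.
Difference: 0.0001 V → 0.100 mV.

0.100 mV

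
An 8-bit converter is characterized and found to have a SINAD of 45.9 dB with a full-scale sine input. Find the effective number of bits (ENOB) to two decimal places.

7.33 bits

ENOB = (SINAD − 1.76) / 6.02 = (45.9 − 1.76)/6.02 = 7.332.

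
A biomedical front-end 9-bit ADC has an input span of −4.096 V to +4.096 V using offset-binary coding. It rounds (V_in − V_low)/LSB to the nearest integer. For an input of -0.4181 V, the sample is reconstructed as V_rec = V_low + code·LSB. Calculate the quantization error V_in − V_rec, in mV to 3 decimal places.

-2.100 mV

One LSB is 8.192 V / 512 = 16.000 mV.
(V_in − V_low)/LSB = (-0.4181 − (−4.096))/0.016 = 229.8688 → code 230 (round).
Code 230 maps back to (−4.096) + 230×0.016 V = -0.416 V.
Error = -0.4181 − (−0.416) = -0.0021 V = -2.100 mV.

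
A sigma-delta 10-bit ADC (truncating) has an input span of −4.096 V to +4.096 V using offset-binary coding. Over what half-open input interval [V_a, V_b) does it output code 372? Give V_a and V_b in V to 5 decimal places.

[-1.12000 V, -1.11200 V)

LSB = 8.192/2^10 = 8.000 mV.
V_a = V_low + 372·LSB = -1.12 V; V_b = V_low + 373·LSB = -1.112 V.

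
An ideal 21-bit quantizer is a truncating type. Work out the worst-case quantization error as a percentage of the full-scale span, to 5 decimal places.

0.00005 %

Truncating → worst-case error = 1 LSB = V_FS/2^21, so 100/2097152 = 4.76837e-05 % of full scale.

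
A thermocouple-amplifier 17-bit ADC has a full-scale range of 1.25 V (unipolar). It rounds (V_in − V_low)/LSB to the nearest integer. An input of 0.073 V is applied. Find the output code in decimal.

Full-scale span = 1.25 V; LSB = 1.25/2^17 = 9.54 µV.
Input sits at 7654.605 steps above V_low.
Round → code 7655.

code 7655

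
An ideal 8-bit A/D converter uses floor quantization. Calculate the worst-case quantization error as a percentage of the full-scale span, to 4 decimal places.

Truncating → worst-case error = 1 LSB = V_FS/2^8, so 100/256 = 0.390625 % of full scale.

0.3906 %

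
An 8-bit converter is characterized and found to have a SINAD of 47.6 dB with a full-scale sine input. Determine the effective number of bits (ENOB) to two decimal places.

ENOB = (SINAD − 1.76) / 6.02 = (47.6 − 1.76)/6.02 = 7.615.

7.61 bits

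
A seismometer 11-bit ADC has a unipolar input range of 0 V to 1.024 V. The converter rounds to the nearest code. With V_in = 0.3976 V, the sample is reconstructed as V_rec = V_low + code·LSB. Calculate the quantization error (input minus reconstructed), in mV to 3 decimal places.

0.100 mV

LSB = 1.024/2^11 = 0.500 mV.
(0.3976 − 0)/0.0005 = 795.2000; round gives code 795.
Reconstructed: 0.3975 V.
Difference: 0.0001 V → 0.100 mV.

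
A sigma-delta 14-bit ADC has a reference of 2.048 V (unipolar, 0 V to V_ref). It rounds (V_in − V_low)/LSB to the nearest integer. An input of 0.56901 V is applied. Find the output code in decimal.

code 4552

LSB = 2.048 V / 16384 = 125.00 µV.
(0.56901 − 0) / 0.000125 = 4552.080 LSBs.
Round → code 4552.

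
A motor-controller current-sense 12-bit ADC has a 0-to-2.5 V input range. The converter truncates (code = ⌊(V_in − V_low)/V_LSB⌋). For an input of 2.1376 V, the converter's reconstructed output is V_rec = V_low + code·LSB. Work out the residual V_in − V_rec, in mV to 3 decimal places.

0.149 mV

Step size: 2.5 V ÷ 2^12 = 0.610 mV.
(V_in − V_low)/LSB = (2.1376 − 0)/0.000610352 = 3502.2438 → code 3502 (floor).
Code 3502 maps back to 0 + 3502×0.000610352 V = 2.1374512 V.
Difference: 0.000148828 V → 0.149 mV.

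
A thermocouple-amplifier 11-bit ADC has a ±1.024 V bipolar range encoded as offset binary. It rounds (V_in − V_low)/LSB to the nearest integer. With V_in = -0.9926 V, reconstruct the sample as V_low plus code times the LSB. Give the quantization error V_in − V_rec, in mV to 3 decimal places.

0.400 mV

One LSB is 2.048 V / 2048 = 1.000 mV.
(-0.9926 − (−1.024))/0.001 = 31.4000; round gives code 31.
Code 31 maps back to (−1.024) + 31×0.001 V = -0.993 V.
V_in − V_rec = 0.0004 V = 0.400 mV.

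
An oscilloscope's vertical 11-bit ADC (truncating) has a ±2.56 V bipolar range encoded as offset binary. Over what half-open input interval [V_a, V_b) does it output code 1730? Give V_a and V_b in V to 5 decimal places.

LSB = 5.12/2^11 = 2.500 mV.
V_a = V_low + 1730·LSB = 1.765 V; V_b = V_low + 1731·LSB = 1.7675 V.

[1.76500 V, 1.76750 V)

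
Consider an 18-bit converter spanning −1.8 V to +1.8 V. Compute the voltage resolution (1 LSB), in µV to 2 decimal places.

13.73 µV

Full-scale span = 3.6 V.
LSB = 3.6 / 2^18 = 3.6 / 262144 = 1.37329e-05 V = 13.73 µV.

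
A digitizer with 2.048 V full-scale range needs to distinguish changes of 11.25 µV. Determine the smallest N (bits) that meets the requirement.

18 bits

Number of steps required ≥ 2.048 V / 11.25 µV = 182044.44.
Need 2^N ≥ 182044.44; 2^17 = 131072, 2^18 = 262144.
Minimum N = 18.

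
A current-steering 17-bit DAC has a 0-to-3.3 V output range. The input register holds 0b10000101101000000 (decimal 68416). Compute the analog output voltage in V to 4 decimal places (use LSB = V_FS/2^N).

LSB = 3.3 V / 2^17 = 25.18 µV.
Code 0b10000101101000000 = 68416 decimal.
V_out = 0 + 68416 × 2.5177e-05 V = 1.72251 V.

1.7225 V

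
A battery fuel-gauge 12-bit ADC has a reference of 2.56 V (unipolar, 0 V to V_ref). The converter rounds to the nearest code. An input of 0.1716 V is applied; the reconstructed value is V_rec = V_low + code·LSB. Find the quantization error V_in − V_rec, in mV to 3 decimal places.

Step size: 2.56 V ÷ 2^12 = 0.625 mV.
(0.1716 − 0)/0.000625 = 274.5600; round gives code 275.
Code 275 maps back to 0 + 275×0.000625 V = 0.171875 V.
Difference: -0.000275 V → -0.275 mV.

-0.275 mV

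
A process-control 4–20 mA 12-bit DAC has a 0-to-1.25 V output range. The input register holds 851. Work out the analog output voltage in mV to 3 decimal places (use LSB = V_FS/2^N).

LSB = 1.25 V / 2^12 = 305.18 µV.
V_out = 0 + 851 × 0.000305176 V = 0.259705 V.
= 259.705 mV.

259.705 mV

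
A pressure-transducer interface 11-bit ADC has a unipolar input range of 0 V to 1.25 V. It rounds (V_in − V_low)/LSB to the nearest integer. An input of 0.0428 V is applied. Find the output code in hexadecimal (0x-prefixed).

code 0x46 (decimal 70)

LSB = 1.25 V / 2048 = 0.610 mV.
Input sits at 70.124 steps above V_low.
So the output code is 70.
In hexadecimal (0x-prefixed): 0x46.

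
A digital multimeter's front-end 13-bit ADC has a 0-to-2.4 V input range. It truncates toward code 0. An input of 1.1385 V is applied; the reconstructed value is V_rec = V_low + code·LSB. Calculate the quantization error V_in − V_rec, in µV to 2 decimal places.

LSB = 2.4/2^13 = 292.97 µV.
(V_in − V_low)/LSB = (1.1385 − 0)/0.000292969 = 3886.0800 → code 3886 (floor).
Code 3886 maps back to 0 + 3886×0.000292969 V = 1.1384766 V.
Difference: 2.34375e-05 V → 23.44 µV.

23.44 µV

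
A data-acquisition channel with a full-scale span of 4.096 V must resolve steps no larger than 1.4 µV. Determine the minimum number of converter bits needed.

22 bits

Number of steps required ≥ 4.096 V / 1.4 µV = 2925714.29.
Need 2^N ≥ 2925714.29; 2^21 = 2097152, 2^22 = 4194304.
Minimum N = 22.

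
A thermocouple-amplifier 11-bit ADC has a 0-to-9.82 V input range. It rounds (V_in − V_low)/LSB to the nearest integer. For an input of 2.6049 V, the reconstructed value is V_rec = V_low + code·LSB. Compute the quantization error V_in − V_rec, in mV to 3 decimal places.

1.257 mV

LSB = 9.82/2^11 = 4.795 mV.
(V_in − V_low)/LSB = (2.6049 − 0)/0.00479492 = 543.2622 → code 543 (round).
Code 543 maps back to 0 + 543×0.00479492 V = 2.6036426 V.
Difference: 0.00125742 V → 1.257 mV.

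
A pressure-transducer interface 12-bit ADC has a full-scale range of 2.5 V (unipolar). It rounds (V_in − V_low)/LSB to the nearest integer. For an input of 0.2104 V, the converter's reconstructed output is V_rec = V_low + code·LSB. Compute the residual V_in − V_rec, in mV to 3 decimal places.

-0.171 mV

Step size: 2.5 V ÷ 2^12 = 0.610 mV.
(0.2104 − 0)/0.000610352 = 344.7194; round gives code 345.
Code 345 maps back to 0 + 345×0.000610352 V = 0.21057129 V.
Difference: -0.000171289 V → -0.171 mV.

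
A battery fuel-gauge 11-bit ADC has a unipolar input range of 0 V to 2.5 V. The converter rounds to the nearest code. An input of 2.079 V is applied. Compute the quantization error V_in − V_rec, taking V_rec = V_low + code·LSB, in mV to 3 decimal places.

LSB = 2.5/2^11 = 1.221 mV.
(2.079 − 0)/0.0012207 = 1703.1168; round gives code 1703.
V_rec = 0 + 1703·0.0012207 = 2.0788574 V.
V_in − V_rec = 0.000142578 V = 0.143 mV.

0.143 mV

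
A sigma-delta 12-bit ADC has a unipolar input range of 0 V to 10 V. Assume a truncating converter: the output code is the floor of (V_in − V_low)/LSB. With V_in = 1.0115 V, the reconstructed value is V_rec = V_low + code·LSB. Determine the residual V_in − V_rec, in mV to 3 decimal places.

0.758 mV

LSB = 10/2^12 = 2.441 mV.
Scaled input = 414.3104 LSBs, so code = 414.
Reconstructed: 1.0107422 V.
V_in − V_rec = 0.000757813 V = 0.758 mV.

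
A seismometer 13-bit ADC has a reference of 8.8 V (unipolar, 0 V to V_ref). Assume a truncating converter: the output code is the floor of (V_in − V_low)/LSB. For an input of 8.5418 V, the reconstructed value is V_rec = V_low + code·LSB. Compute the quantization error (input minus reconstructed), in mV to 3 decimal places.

0.687 mV

One LSB is 8.8 V / 8192 = 1.074 mV.
(V_in − V_low)/LSB = (8.5418 − 0)/0.00107422 = 7951.6393 → code 7951 (floor).
V_rec = 0 + 7951·0.00107422 = 8.5411133 V.
V_in − V_rec = 0.000686719 V = 0.687 mV.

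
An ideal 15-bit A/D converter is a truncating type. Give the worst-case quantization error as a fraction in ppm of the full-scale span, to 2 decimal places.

30.52 ppm

Truncating → worst-case error = 1 LSB = V_FS/2^15, so 1e+06/32768 = 30.5176 ppm of full scale.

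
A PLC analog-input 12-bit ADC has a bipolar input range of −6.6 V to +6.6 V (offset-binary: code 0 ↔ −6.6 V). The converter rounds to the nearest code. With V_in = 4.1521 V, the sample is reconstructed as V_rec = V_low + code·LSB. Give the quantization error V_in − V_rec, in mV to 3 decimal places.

Step size: 13.2 V ÷ 2^12 = 3.223 mV.
(4.1521 − (−6.6))/0.00322266 = 3336.4092; round gives code 3336.
Reconstructed: 4.1507812 V.
Error = 4.1521 − 4.1507812 = 0.00131875 V = 1.319 mV.

1.319 mV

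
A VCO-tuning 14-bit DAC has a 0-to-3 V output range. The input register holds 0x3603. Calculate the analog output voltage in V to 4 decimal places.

2.5318 V

LSB = 3 V / 2^14 = 183.11 µV.
Code 0x3603 = 13827 decimal.
V_out = 0 + 13827 × 0.000183105 V = 2.5318 V.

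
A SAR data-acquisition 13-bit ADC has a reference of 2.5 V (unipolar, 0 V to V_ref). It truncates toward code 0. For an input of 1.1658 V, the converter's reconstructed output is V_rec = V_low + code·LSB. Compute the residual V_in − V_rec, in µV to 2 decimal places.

LSB = 2.5/2^13 = 305.18 µV.
Scaled input = 3820.0934 LSBs, so code = 3820.
Code 3820 maps back to 0 + 3820×0.000305176 V = 1.1657715 V.
Difference: 2.85156e-05 V → 28.52 µV.

28.52 µV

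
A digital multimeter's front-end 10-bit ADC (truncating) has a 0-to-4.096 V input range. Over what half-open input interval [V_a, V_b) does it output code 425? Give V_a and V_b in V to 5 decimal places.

[1.70000 V, 1.70400 V)

LSB = 4.096/2^10 = 4.000 mV.
V_a = V_low + 425·LSB = 1.7 V; V_b = V_low + 426·LSB = 1.704 V.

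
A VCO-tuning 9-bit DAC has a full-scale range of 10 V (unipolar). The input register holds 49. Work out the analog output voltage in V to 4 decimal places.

0.9570 V

LSB = 10 V / 2^9 = 19.531 mV.
V_out = 0 + 49 × 0.0195312 V = 0.957031 V.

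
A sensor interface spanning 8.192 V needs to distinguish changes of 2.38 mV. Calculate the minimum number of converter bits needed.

Number of steps required ≥ 8.192 V / 2.38 mV = 3442.02.
Need 2^N ≥ 3442.02; 2^11 = 2048, 2^12 = 4096.
Minimum N = 12.

12 bits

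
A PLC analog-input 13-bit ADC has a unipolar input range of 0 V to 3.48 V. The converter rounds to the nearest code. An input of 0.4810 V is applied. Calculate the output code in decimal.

Full-scale span = 3.48 V; LSB = 3.48/2^13 = 424.80 µV.
Input sits at 1132.285 steps above V_low.
round(1132.285) = 1132.

code 1132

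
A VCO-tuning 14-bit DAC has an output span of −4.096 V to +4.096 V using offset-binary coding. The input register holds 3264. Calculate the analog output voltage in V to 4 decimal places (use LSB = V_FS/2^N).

-2.4640 V

LSB = 8.192 V / 2^14 = 0.500 mV.
V_out = (−4.096) + 3264 × 0.0005 V = -2.464 V.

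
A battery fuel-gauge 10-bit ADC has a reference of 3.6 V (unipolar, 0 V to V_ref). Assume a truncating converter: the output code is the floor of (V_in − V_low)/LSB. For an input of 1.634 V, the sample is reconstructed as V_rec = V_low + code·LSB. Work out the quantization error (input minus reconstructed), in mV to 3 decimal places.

LSB = 3.6/2^10 = 3.516 mV.
(V_in − V_low)/LSB = (1.634 − 0)/0.00351563 = 464.7822 → code 464 (floor).
Code 464 maps back to 0 + 464×0.00351563 V = 1.63125 V.
Difference: 0.00275 V → 2.750 mV.

2.750 mV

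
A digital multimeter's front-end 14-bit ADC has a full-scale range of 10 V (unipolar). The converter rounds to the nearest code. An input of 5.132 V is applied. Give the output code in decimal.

Full-scale span = 10 V; LSB = 10/2^14 = 0.610 mV.
(V_in − V_low)/LSB = (5.132 − 0) / 0.000610352 = 8408.269.
round(8408.269) = 8408.

code 8408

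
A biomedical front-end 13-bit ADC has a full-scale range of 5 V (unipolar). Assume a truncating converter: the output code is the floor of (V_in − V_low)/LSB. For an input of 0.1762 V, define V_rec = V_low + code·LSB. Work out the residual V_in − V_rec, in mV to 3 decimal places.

0.419 mV

One LSB is 5 V / 8192 = 0.610 mV.
Scaled input = 288.6861 LSBs, so code = 288.
Reconstructed: 0.17578125 V.
V_in − V_rec = 0.00041875 V = 0.419 mV.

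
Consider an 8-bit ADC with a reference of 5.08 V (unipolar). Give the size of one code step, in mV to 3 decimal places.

Full-scale span = 5.08 V.
LSB = 5.08 / 2^8 = 5.08 / 256 = 0.0198438 V = 19.844 mV.

19.844 mV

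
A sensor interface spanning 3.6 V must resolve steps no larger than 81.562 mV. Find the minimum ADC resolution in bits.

6 bits

Number of steps required ≥ 3.6 V / 81.562 mV = 44.14.
Need 2^N ≥ 44.14; 2^5 = 32, 2^6 = 64.
Minimum N = 6.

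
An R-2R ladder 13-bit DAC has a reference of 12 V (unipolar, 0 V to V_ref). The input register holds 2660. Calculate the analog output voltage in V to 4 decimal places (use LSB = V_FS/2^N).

3.8965 V

LSB = 12 V / 2^13 = 1.465 mV.
V_out = 0 + 2660 × 0.00146484 V = 3.89648 V.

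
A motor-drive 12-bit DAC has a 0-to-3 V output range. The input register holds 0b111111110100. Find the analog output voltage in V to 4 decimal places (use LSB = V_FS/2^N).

LSB = 3 V / 2^12 = 0.732 mV.
Code 0b111111110100 = 4084 decimal.
V_out = 0 + 4084 × 0.000732422 V = 2.99121 V.

2.9912 V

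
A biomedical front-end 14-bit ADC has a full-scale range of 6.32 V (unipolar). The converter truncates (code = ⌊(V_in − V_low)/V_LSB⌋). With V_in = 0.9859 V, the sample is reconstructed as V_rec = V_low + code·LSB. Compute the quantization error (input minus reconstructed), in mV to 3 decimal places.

0.329 mV

LSB = 6.32/2^14 = 385.74 µV.
(V_in − V_low)/LSB = (0.9859 − 0)/0.000385742 = 2555.8522 → code 2555 (floor).
Reconstructed: 0.98557129 V.
Error = 0.9859 − 0.98557129 = 0.000328711 V = 0.329 mV.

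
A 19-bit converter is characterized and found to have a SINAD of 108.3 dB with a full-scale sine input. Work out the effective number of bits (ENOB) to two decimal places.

17.70 bits

ENOB = (SINAD − 1.76) / 6.02 = (108.3 − 1.76)/6.02 = 17.698.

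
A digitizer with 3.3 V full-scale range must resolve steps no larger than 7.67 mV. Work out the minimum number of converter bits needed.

9 bits

Number of steps required ≥ 3.3 V / 7.67 mV = 430.25.
Need 2^N ≥ 430.25; 2^8 = 256, 2^9 = 512.
Minimum N = 9.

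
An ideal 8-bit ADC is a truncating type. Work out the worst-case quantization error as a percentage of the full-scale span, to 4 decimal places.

0.3906 %

Truncating → worst-case error = 1 LSB = V_FS/2^8, so 100/256 = 0.390625 % of full scale.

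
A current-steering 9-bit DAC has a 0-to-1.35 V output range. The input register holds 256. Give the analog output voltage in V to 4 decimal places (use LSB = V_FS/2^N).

0.6750 V

LSB = 1.35 V / 2^9 = 2.637 mV.
V_out = 0 + 256 × 0.00263672 V = 0.675 V.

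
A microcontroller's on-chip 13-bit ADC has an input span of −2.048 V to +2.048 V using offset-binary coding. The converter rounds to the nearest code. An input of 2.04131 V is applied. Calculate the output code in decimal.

code 8179

With 8192 levels over 4.096 V, one step is 0.500 mV.
(V_in − V_low)/LSB = (2.04131 − (−2.048)) / 0.0005 = 8178.620.
round(8178.620) = 8179.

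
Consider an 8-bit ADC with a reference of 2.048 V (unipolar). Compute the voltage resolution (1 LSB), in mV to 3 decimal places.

8.000 mV

Full-scale span = 2.048 V.
LSB = 2.048 / 2^8 = 2.048 / 256 = 0.008 V = 8.000 mV.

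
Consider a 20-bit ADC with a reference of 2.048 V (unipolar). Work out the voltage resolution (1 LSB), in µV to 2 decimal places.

1.95 µV

Full-scale span = 2.048 V.
LSB = 2.048 / 2^20 = 2.048 / 1048576 = 1.95313e-06 V = 1.95 µV.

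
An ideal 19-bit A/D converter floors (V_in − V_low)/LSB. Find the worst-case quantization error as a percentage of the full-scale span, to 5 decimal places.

0.00019 %

Truncating → worst-case error = 1 LSB = V_FS/2^19, so 100/524288 = 0.000190735 % of full scale.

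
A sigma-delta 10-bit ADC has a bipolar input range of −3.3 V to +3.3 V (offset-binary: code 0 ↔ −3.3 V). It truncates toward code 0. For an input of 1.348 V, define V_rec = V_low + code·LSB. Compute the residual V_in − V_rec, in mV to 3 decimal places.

0.930 mV

LSB = 6.6/2^10 = 6.445 mV.
Scaled input = 721.1442 LSBs, so code = 721.
Code 721 maps back to (−3.3) + 721×0.00644531 V = 1.3470703 V.
Difference: 0.000929687 V → 0.930 mV.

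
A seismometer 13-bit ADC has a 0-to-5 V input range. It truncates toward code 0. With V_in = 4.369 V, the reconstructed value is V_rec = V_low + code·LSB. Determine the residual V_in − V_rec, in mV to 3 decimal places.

Step size: 5 V ÷ 2^13 = 0.610 mV.
(4.369 − 0)/0.000610352 = 7158.1696; ⌊·⌋ gives code 7158.
Reconstructed: 4.3688965 V.
Difference: 0.000103516 V → 0.104 mV.

0.104 mV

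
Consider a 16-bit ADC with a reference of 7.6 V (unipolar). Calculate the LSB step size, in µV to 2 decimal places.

Full-scale span = 7.6 V.
LSB = 7.6 / 2^16 = 7.6 / 65536 = 0.000115967 V = 115.97 µV.

115.97 µV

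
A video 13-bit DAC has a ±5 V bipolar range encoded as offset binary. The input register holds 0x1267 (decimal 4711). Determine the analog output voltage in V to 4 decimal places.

0.7507 V

LSB = 10 V / 2^13 = 1.221 mV.
Code 0x1267 = 4711 decimal.
V_out = (−5) + 4711 × 0.0012207 V = 0.750732 V.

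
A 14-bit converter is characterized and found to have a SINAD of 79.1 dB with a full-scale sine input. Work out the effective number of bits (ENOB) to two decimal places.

12.85 bits

ENOB = (SINAD − 1.76) / 6.02 = (79.1 − 1.76)/6.02 = 12.847.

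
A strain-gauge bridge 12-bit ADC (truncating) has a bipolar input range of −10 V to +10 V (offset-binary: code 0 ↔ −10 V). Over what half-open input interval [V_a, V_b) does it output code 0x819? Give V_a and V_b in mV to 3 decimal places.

[122.070 mV, 126.953 mV)

LSB = 20/2^12 = 4.883 mV.
Code 0x819 = 2073 decimal.
V_a = V_low + 2073·LSB = 0.12207 V; V_b = V_low + 2074·LSB = 0.126953 V.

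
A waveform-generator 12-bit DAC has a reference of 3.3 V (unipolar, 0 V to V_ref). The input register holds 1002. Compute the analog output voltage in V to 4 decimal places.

LSB = 3.3 V / 2^12 = 0.806 mV.
V_out = 0 + 1002 × 0.000805664 V = 0.807275 V.

0.8073 V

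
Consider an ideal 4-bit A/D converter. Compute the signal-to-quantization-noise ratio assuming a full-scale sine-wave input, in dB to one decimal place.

SNR ≈ 6.02·N + 1.76 dB = 6.02·4 + 1.76 = 25.84 dB.

25.8 dB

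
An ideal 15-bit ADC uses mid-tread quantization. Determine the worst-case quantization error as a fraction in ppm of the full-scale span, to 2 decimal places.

Rounding → worst-case error = ½ LSB = V_FS/2^16, so 1e+06/65536 = 15.2588 ppm of full scale.

15.26 ppm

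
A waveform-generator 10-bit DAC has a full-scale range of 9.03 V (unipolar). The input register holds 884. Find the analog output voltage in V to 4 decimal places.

7.7954 V

LSB = 9.03 V / 2^10 = 8.818 mV.
V_out = 0 + 884 × 0.00881836 V = 7.79543 V.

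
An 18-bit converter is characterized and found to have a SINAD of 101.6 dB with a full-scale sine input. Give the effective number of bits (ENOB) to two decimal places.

16.58 bits

ENOB = (SINAD − 1.76) / 6.02 = (101.6 − 1.76)/6.02 = 16.585.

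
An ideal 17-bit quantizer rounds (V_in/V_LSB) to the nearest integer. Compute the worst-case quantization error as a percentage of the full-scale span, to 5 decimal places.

0.00038 %

Rounding → worst-case error = ½ LSB = V_FS/2^18, so 100/262144 = 0.00038147 % of full scale.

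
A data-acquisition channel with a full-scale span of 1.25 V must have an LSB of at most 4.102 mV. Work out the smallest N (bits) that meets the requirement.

Number of steps required ≥ 1.25 V / 4.102 mV = 304.73.
Need 2^N ≥ 304.73; 2^8 = 256, 2^9 = 512.
Minimum N = 9.

9 bits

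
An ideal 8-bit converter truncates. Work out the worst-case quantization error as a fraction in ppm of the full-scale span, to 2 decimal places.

Truncating → worst-case error = 1 LSB = V_FS/2^8, so 1e+06/256 = 3906.25 ppm of full scale.

3906.25 ppm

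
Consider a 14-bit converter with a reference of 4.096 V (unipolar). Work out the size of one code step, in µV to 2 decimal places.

250.00 µV

Full-scale span = 4.096 V.
LSB = 4.096 / 2^14 = 4.096 / 16384 = 0.00025 V = 250.00 µV.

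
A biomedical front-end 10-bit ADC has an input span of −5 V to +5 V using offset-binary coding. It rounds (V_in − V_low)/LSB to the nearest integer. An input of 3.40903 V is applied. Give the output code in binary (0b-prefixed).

Full-scale span = 10 V; LSB = 10/2^10 = 9.766 mV.
(V_in − V_low)/LSB = (3.40903 − (−5)) / 0.00976562 = 861.085.
So the output code is 861.
In binary (0b-prefixed): 0b1101011101.

code 0b1101011101 (decimal 861)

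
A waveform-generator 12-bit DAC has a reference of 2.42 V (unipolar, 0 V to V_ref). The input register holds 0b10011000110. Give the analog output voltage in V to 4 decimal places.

LSB = 2.42 V / 2^12 = 0.591 mV.
Code 0b10011000110 = 1222 decimal.
V_out = 0 + 1222 × 0.00059082 V = 0.721982 V.

0.7220 V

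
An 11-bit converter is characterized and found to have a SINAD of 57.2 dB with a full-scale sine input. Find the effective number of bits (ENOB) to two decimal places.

ENOB = (SINAD − 1.76) / 6.02 = (57.2 − 1.76)/6.02 = 9.209.

9.21 bits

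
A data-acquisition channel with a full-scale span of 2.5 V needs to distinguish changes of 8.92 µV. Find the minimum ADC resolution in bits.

Number of steps required ≥ 2.5 V / 8.92 µV = 280269.06.
Need 2^N ≥ 280269.06; 2^18 = 262144, 2^19 = 524288.
Minimum N = 19.

19 bits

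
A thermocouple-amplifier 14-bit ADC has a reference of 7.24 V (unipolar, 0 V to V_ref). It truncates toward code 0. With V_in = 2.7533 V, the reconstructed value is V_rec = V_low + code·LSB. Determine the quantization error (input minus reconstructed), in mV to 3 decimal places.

0.297 mV

LSB = 7.24/2^14 = 441.89 µV.
(2.7533 − 0)/0.000441895 = 6230.6723; ⌊·⌋ gives code 6230.
Code 6230 maps back to 0 + 6230×0.000441895 V = 2.7530029 V.
Difference: 0.00029707 V → 0.297 mV.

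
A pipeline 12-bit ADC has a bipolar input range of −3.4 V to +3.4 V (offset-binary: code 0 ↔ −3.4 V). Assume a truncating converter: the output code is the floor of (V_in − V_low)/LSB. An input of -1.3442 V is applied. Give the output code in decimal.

code 1238

With 4096 levels over 6.8 V, one step is 1.660 mV.
(V_in − V_low)/LSB = (-1.3442 − (−3.4)) / 0.00166016 = 1238.317.
Floor → code 1238.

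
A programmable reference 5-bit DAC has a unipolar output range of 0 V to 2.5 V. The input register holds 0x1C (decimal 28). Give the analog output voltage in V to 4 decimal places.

2.1875 V

LSB = 2.5 V / 2^5 = 78.125 mV.
Code 0x1C = 28 decimal.
V_out = 0 + 28 × 0.078125 V = 2.1875 V.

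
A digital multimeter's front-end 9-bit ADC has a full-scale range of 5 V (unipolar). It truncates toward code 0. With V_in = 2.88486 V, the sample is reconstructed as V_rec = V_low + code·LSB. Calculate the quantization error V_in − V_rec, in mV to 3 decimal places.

4.001 mV

LSB = 5/2^9 = 9.766 mV.
(2.88486 − 0)/0.00976562 = 295.4097; ⌊·⌋ gives code 295.
Reconstructed: 2.8808594 V.
V_in − V_rec = 0.00400062 V = 4.001 mV.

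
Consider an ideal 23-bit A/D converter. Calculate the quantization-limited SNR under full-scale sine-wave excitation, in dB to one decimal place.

SNR ≈ 6.02·N + 1.76 dB = 6.02·23 + 1.76 = 140.22 dB.

140.2 dB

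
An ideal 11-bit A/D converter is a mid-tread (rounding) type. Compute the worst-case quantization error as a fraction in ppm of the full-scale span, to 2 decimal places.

Rounding → worst-case error = ½ LSB = V_FS/2^12, so 1e+06/4096 = 244.141 ppm of full scale.

244.14 ppm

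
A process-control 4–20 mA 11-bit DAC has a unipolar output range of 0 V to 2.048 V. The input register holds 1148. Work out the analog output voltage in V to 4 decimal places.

LSB = 2.048 V / 2^11 = 1.000 mV.
V_out = 0 + 1148 × 0.001 V = 1.148 V.

1.1480 V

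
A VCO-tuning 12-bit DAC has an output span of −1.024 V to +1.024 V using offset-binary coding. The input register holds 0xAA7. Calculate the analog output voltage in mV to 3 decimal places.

339.500 mV

LSB = 2.048 V / 2^12 = 0.500 mV.
Code 0xAA7 = 2727 decimal.
V_out = (−1.024) + 2727 × 0.0005 V = 0.3395 V.
= 339.500 mV.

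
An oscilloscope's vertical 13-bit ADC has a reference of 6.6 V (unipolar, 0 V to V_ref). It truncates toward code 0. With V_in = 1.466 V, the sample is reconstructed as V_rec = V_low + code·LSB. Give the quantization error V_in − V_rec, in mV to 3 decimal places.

0.497 mV

LSB = 6.6/2^13 = 0.806 mV.
(V_in − V_low)/LSB = (1.466 − 0)/0.000805664 = 1819.6170 → code 1819 (floor).
V_rec = 0 + 1819·0.000805664 = 1.4655029 V.
Error = 1.466 − 1.4655029 = 0.00049707 V = 0.497 mV.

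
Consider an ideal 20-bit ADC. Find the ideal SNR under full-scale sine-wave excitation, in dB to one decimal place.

122.2 dB

SNR ≈ 6.02·N + 1.76 dB = 6.02·20 + 1.76 = 122.16 dB.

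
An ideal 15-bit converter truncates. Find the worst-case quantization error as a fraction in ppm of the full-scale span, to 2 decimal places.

30.52 ppm

Truncating → worst-case error = 1 LSB = V_FS/2^15, so 1e+06/32768 = 30.5176 ppm of full scale.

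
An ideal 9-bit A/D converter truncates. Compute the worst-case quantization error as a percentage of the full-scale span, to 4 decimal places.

Truncating → worst-case error = 1 LSB = V_FS/2^9, so 100/512 = 0.195312 % of full scale.

0.1953 %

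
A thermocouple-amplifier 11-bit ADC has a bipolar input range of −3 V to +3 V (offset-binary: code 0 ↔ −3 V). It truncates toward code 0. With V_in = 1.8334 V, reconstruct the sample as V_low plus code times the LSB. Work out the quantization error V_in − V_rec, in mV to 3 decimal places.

2.345 mV

LSB = 6/2^11 = 2.930 mV.
(V_in − V_low)/LSB = (1.8334 − (−3))/0.00292969 = 1649.8005 → code 1649 (floor).
V_rec = (−3) + 1649·0.00292969 = 1.8310547 V.
Difference: 0.00234531 V → 2.345 mV.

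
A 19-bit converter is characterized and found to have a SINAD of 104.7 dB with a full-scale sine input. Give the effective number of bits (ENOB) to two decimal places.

ENOB = (SINAD − 1.76) / 6.02 = (104.7 − 1.76)/6.02 = 17.100.

17.10 bits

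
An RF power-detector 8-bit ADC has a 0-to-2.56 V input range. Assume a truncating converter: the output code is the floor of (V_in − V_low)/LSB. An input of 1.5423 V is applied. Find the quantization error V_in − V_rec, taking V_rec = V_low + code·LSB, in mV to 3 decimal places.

Step size: 2.56 V ÷ 2^8 = 10.000 mV.
Scaled input = 154.2300 LSBs, so code = 154.
V_rec = 0 + 154·0.01 = 1.54 V.
V_in − V_rec = 0.0023 V = 2.300 mV.

2.300 mV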